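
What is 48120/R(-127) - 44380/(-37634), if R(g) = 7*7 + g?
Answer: -150623870/244621 ≈ -615.74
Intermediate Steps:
R(g) = 49 + g
48120/R(-127) - 44380/(-37634) = 48120/(49 - 127) - 44380/(-37634) = 48120/(-78) - 44380*(-1/37634) = 48120*(-1/78) + 22190/18817 = -8020/13 + 22190/18817 = -150623870/244621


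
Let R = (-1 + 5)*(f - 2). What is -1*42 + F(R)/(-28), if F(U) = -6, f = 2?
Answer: -585/14 ≈ -41.786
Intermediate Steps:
R = 0 (R = (-1 + 5)*(2 - 2) = 4*0 = 0)
-1*42 + F(R)/(-28) = -1*42 - 6/(-28) = -42 - 6*(-1/28) = -42 + 3/14 = -585/14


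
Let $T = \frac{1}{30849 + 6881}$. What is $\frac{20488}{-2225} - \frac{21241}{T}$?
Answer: $- \frac{1783166039738}{2225} \approx -8.0142 \cdot 10^{8}$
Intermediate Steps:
$T = \frac{1}{37730} \approx 2.6504 \cdot 10^{-5}$
$\frac{20488}{-2225} - \frac{21241}{T} = \frac{20488}{-2225} - 21241 \frac{1}{\frac{1}{37730}} = 20488 \left(- \frac{1}{2225}\right) - 801422930 = - \frac{20488}{2225} - 801422930 = - \frac{1783166039738}{2225}$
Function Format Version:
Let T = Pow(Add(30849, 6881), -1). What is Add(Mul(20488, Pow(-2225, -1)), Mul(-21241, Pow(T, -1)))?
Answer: Rational(-1783166039738, 2225) ≈ -8.0142e+8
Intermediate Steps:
T = Rational(1, 37730) (T = Pow(37730, -1) = Rational(1, 37730) ≈ 2.6504e-5)
Add(Mul(20488, Pow(-2225, -1)), Mul(-21241, Pow(T, -1))) = Add(Mul(20488, Pow(-2225, -1)), Mul(-21241, Pow(Rational(1, 37730), -1))) = Add(Mul(20488, Rational(-1, 2225)), Mul(-21241, 37730)) = Add(Rational(-20488, 2225), -801422930) = Rational(-1783166039738, 2225)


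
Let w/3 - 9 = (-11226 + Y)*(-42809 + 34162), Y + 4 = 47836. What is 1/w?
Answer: -1/949596219 ≈ -1.0531e-9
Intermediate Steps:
Y = 47832 (Y = -4 + 47836 = 47832)
w = -949596219 (w = 27 + 3*((-11226 + 47832)*(-42809 + 34162)) = 27 + 3*(36606*(-8647)) = 27 + 3*(-316532082) = 27 - 949596246 = -949596219)
1/w = 1/(-949596219) = -1/949596219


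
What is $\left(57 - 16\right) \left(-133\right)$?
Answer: $-5453$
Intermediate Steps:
$\left(57 - 16\right) \left(-133\right) = 41 \left(-133\right) = -5453$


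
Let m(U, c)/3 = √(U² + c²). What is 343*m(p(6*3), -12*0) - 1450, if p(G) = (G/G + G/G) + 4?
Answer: 4724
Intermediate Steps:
p(G) = 6 (p(G) = (1 + 1) + 4 = 2 + 4 = 6)
m(U, c) = 3*√(U² + c²)
343*m(p(6*3), -12*0) - 1450 = 343*(3*√(6² + (-12*0)²)) - 1450 = 343*(3*√(36 + 0²)) - 1450 = 343*(3*√(36 + 0)) - 1450 = 343*(3*√36) - 1450 = 343*(3*6) - 1450 = 343*18 - 1450 = 6174 - 1450 = 4724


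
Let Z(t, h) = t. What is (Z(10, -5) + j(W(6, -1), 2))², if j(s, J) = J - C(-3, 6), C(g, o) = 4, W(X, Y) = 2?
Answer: 64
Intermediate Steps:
j(s, J) = -4 + J (j(s, J) = J - 1*4 = J - 4 = -4 + J)
(Z(10, -5) + j(W(6, -1), 2))² = (10 + (-4 + 2))² = (10 - 2)² = 8² = 64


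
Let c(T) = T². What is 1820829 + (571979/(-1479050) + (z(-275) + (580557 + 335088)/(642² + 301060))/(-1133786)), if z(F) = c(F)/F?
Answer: 1088877360972661464084447/598012000078979600 ≈ 1.8208e+6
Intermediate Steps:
z(F) = F (z(F) = F²/F = F)
1820829 + (571979/(-1479050) + (z(-275) + (580557 + 335088)/(642² + 301060))/(-1133786)) = 1820829 + (571979/(-1479050) + (-275 + (580557 + 335088)/(642² + 301060))/(-1133786)) = 1820829 + (571979*(-1/1479050) + (-275 + 915645/(412164 + 301060))*(-1/1133786)) = 1820829 + (-571979/1479050 + (-275 + 915645/713224)*(-1/1133786)) = 1820829 + (-571979/1479050 - 195220955/713224*(-1/1133786)) = 1820829 + (-571979/1479050 + 195220955/808643386064) = 1820829 - 231119146882003953/598012000078979600 = 1088877360972661464084447/598012000078979600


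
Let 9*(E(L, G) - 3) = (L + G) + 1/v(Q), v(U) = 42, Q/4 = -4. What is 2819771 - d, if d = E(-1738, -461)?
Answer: 1065964661/378 ≈ 2.8200e+6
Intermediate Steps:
Q = -16 (Q = 4*(-4) = -16)
E(L, G) = 1135/378 + G/9 + L/9 (E(L, G) = 3 + ((L + G) + 1/42)/9 = 3 + ((G + L) + 1/42)/9 = 3 + (1/42 + G + L)/9 = 3 + (1/378 + G/9 + L/9) = 1135/378 + G/9 + L/9)
d = -91223/378 (d = 1135/378 + (⅑)*(-461) + (⅑)*(-1738) = 1135/378 - 461/9 - 1738/9 = -91223/378 ≈ -241.33)
2819771 - d = 2819771 - 1*(-91223/378) = 2819771 + 91223/378 = 1065964661/378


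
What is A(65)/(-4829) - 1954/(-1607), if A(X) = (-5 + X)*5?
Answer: 8953766/7760203 ≈ 1.1538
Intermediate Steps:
A(X) = -25 + 5*X
A(65)/(-4829) - 1954/(-1607) = (-25 + 5*65)/(-4829) - 1954/(-1607) = (-25 + 325)*(-1/4829) - 1954*(-1/1607) = 300*(-1/4829) + 1954/1607 = -300/4829 + 1954/1607 = 8953766/7760203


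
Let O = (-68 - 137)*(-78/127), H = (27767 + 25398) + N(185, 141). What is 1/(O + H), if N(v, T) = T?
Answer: 127/6785852 ≈ 1.8715e-5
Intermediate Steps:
H = 53306 (H = (27767 + 25398) + 141 = 53165 + 141 = 53306)
O = 15990/127 (O = -(-15990)/127 = -205*(-78/127) = 15990/127 ≈ 125.91)
1/(O + H) = 1/(15990/127 + 53306) = 1/(6785852/127) = 127/6785852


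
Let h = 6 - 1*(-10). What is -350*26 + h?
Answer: -9084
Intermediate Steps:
h = 16 (h = 6 + 10 = 16)
-350*26 + h = -350*26 + 16 = -9100 + 16 = -9084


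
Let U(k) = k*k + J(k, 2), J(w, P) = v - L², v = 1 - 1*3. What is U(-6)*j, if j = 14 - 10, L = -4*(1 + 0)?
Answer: 72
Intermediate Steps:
v = -2 (v = 1 - 3 = -2)
L = -4 (L = -4*1 = -4)
j = 4
J(w, P) = -18 (J(w, P) = -2 - 1*(-4)² = -2 - 1*16 = -2 - 16 = -18)
U(k) = -18 + k² (U(k) = k*k - 18 = k² - 18 = -18 + k²)
U(-6)*j = (-18 + (-6)²)*4 = (-18 + 36)*4 = 18*4 = 72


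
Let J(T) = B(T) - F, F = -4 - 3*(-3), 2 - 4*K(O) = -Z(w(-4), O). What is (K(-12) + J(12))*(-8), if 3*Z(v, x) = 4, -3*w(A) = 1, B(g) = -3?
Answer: 172/3 ≈ 57.333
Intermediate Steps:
w(A) = -⅓ (w(A) = -⅓*1 = -⅓)
Z(v, x) = 4/3 (Z(v, x) = (⅓)*4 = 4/3)
K(O) = ⅚ (K(O) = ½ - (-1)*4/(4*3) = ½ - ¼*(-4/3) = ½ + ⅓ = ⅚)
F = 5 (F = -4 + 9 = 5)
J(T) = -8 (J(T) = -3 - 1*5 = -3 - 5 = -8)
(K(-12) + J(12))*(-8) = (⅚ - 8)*(-8) = -43/6*(-8) = 172/3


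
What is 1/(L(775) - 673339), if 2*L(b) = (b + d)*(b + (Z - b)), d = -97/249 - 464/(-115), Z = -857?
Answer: -28635/28835115086 ≈ -9.9306e-7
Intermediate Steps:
d = 104381/28635 (d = -97*1/249 - 464*(-1/115) = -97/249 + 464/115 = 104381/28635 ≈ 3.6452)
L(b) = -89454517/57270 - 857*b/2 (L(b) = ((b + 104381/28635)*(b + (-857 - b)))/2 = ((104381/28635 + b)*(-857))/2 = (-89454517/28635 - 857*b)/2 = -89454517/57270 - 857*b/2)
1/(L(775) - 673339) = 1/((-89454517/57270 - 857/2*775) - 673339) = 1/((-89454517/57270 - 664175/2) - 673339) = 1/(-9554052821/28635 - 673339) = 1/(-28835115086/28635) = -28635/28835115086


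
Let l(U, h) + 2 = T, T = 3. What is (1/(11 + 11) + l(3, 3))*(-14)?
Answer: -161/11 ≈ -14.636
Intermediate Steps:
l(U, h) = 1 (l(U, h) = -2 + 3 = 1)
(1/(11 + 11) + l(3, 3))*(-14) = (1/(11 + 11) + 1)*(-14) = (1/22 + 1)*(-14) = (23/22)*(-14) = -161/11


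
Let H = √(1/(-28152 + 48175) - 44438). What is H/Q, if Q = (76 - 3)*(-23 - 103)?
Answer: -I*√17816106447679/184171554 ≈ -0.022918*I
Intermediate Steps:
Q = -9198 (Q = 73*(-126) = -9198)
H = I*√17816106447679/20023 (H = √(1/20023 - 44438) = √(-889782073/20023) = I*√17816106447679/20023 ≈ 210.8*I)
H/Q = (I*√17816106447679/20023)/(-9198) = (I*√17816106447679/20023)*(-1/9198) = -I*√17816106447679/184171554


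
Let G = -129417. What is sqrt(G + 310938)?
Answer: 27*sqrt(249) ≈ 426.05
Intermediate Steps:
sqrt(G + 310938) = sqrt(-129417 + 310938) = sqrt(181521) = 27*sqrt(249)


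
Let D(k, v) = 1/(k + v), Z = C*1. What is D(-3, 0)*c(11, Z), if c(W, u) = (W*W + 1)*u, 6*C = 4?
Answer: -244/9 ≈ -27.111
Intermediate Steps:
C = ⅔ (C = (⅙)*4 = ⅔ ≈ 0.66667)
Z = ⅔ (Z = (⅔)*1 = ⅔ ≈ 0.66667)
c(W, u) = u*(1 + W²) (c(W, u) = (W² + 1)*u = (1 + W²)*u = u*(1 + W²))
D(-3, 0)*c(11, Z) = (2*(1 + 11²)/3)/(-3 + 0) = (2*(1 + 121)/3)/(-3) = -2*122/9 = -⅓*244/3 = -244/9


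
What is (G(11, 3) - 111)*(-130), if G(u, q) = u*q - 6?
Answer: 10920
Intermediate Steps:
G(u, q) = -6 + q*u (G(u, q) = q*u - 6 = -6 + q*u)
(G(11, 3) - 111)*(-130) = ((-6 + 3*11) - 111)*(-130) = ((-6 + 33) - 111)*(-130) = (27 - 111)*(-130) = -84*(-130) = 10920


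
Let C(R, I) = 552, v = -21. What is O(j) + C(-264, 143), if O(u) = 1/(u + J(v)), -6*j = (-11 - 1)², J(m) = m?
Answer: 24839/45 ≈ 551.98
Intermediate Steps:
j = -24 (j = -(-11 - 1)²/6 = -⅙*(-12)² = -⅙*144 = -24)
O(u) = 1/(-21 + u) (O(u) = 1/(u - 21) = 1/(-21 + u))
O(j) + C(-264, 143) = 1/(-21 - 24) + 552 = 1/(-45) + 552 = -1/45 + 552 = 24839/45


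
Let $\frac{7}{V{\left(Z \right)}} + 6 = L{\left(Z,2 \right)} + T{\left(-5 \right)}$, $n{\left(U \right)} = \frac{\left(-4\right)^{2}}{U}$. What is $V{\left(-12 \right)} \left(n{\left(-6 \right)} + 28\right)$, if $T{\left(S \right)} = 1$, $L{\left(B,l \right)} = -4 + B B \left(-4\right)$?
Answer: $- \frac{532}{1755} \approx -0.30313$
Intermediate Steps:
$n{\left(U \right)} = \frac{16}{U}$
$L{\left(B,l \right)} = -4 - 4 B^{2}$ ($L{\left(B,l \right)} = -4 + B^{2} \left(-4\right) = -4 - 4 B^{2}$)
$V{\left(Z \right)} = \frac{7}{-9 - 4 Z^{2}}$ ($V{\left(Z \right)} = \frac{7}{-6 + \left(\left(-4 - 4 Z^{2}\right) + 1\right)} = \frac{7}{-6 - \left(3 + 4 Z^{2}\right)} = \frac{7}{-9 - 4 Z^{2}}$)
$V{\left(-12 \right)} \left(n{\left(-6 \right)} + 28\right) = - \frac{7}{9 + 4 \left(-12\right)^{2}} \left(\frac{16}{-6} + 28\right) = - \frac{7}{9 + 4 \cdot 144} \left(16 \left(- \frac{1}{6}\right) + 28\right) = - \frac{7}{9 + 576} \left(- \frac{8}{3} + 28\right) = - \frac{7}{585} \cdot \frac{76}{3} = \left(-7\right) \frac{1}{585} \cdot \frac{76}{3} = \left(- \frac{7}{585}\right) \frac{76}{3} = - \frac{532}{1755}$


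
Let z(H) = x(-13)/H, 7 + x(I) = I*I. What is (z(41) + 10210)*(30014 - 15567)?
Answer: 6049999084/41 ≈ 1.4756e+8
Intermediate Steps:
x(I) = -7 + I² (x(I) = -7 + I*I = -7 + I²)
z(H) = 162/H (z(H) = (-7 + (-13)²)/H = (-7 + 169)/H = 162/H)
(z(41) + 10210)*(30014 - 15567) = (162/41 + 10210)*(30014 - 15567) = (162*(1/41) + 10210)*14447 = (162/41 + 10210)*14447 = (418772/41)*14447 = 6049999084/41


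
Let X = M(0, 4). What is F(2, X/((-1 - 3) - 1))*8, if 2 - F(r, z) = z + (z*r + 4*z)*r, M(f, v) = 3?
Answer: 392/5 ≈ 78.400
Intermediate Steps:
X = 3
F(r, z) = 2 - z - r*(4*z + r*z) (F(r, z) = 2 - (z + (z*r + 4*z)*r) = 2 - (z + (r*z + 4*z)*r) = 2 - (z + (4*z + r*z)*r) = 2 - (z + r*(4*z + r*z)) = 2 + (-z - r*(4*z + r*z)) = 2 - z - r*(4*z + r*z))
F(2, X/((-1 - 3) - 1))*8 = (2 - 3/((-1 - 3) - 1) - 1*3/((-1 - 3) - 1)*2**2 - 4*2*3/((-1 - 3) - 1))*8 = (2 - 3/(-4 - 1) - 1*3/(-4 - 1)*4 - 4*2*3/(-4 - 1))*8 = (2 - 3/(-5) - 1*3/(-5)*4 - 4*2*3/(-5))*8 = (2 - 3*(-1)/5 - 1*3*(-1/5)*4 - 4*2*3*(-1/5))*8 = (2 - 1*(-3/5) - 1*(-3/5)*4 - 4*2*(-3/5))*8 = (2 + 3/5 + 12/5 + 24/5)*8 = (49/5)*8 = 392/5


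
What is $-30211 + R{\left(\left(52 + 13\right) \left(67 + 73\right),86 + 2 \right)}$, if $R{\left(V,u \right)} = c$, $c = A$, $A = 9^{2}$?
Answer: $-30130$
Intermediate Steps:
$A = 81$
$c = 81$
$R{\left(V,u \right)} = 81$
$-30211 + R{\left(\left(52 + 13\right) \left(67 + 73\right),86 + 2 \right)} = -30211 + 81 = -30130$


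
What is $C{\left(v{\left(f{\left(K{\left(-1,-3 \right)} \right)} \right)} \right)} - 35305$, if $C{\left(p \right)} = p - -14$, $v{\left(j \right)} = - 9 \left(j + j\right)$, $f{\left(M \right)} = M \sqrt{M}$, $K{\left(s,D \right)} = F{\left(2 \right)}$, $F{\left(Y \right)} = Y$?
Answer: $-35291 - 36 \sqrt{2} \approx -35342.0$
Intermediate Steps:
$K{\left(s,D \right)} = 2$
$f{\left(M \right)} = M^{\frac{3}{2}}$
$v{\left(j \right)} = - 18 j$ ($v{\left(j \right)} = - 9 \cdot 2 j = - 18 j$)
$C{\left(p \right)} = 14 + p$ ($C{\left(p \right)} = p + 14 = 14 + p$)
$C{\left(v{\left(f{\left(K{\left(-1,-3 \right)} \right)} \right)} \right)} - 35305 = \left(14 - 18 \cdot 2^{\frac{3}{2}}\right) - 35305 = \left(14 - 18 \cdot 2 \sqrt{2}\right) - 35305 = \left(14 - 36 \sqrt{2}\right) - 35305 = -35291 - 36 \sqrt{2}$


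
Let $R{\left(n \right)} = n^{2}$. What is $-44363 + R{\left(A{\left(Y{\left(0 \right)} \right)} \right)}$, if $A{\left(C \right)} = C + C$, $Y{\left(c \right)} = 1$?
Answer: $-44359$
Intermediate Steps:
$A{\left(C \right)} = 2 C$
$-44363 + R{\left(A{\left(Y{\left(0 \right)} \right)} \right)} = -44363 + \left(2 \cdot 1\right)^{2} = -44363 + 2^{2} = -44363 + 4 = -44359$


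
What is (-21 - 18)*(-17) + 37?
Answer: 700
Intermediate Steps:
(-21 - 18)*(-17) + 37 = -39*(-17) + 37 = 663 + 37 = 700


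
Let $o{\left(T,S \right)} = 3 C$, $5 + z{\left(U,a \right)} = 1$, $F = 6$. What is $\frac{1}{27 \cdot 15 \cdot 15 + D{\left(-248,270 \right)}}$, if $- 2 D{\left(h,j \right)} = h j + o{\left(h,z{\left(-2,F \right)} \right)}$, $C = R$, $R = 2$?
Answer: $\frac{1}{39552} \approx 2.5283 \cdot 10^{-5}$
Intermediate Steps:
$C = 2$
$z{\left(U,a \right)} = -4$ ($z{\left(U,a \right)} = -5 + 1 = -4$)
$o{\left(T,S \right)} = 6$ ($o{\left(T,S \right)} = 3 \cdot 2 = 6$)
$D{\left(h,j \right)} = -3 - \frac{h j}{2}$ ($D{\left(h,j \right)} = - \frac{h j + 6}{2} = - \frac{6 + h j}{2} = -3 - \frac{h j}{2}$)
$\frac{1}{27 \cdot 15 \cdot 15 + D{\left(-248,270 \right)}} = \frac{1}{27 \cdot 15 \cdot 15 - \left(3 - 33480\right)} = \frac{1}{405 \cdot 15 + \left(-3 + 33480\right)} = \frac{1}{6075 + 33477} = \frac{1}{39552}$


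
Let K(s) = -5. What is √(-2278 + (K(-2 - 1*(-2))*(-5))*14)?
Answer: 2*I*√482 ≈ 43.909*I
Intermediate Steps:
√(-2278 + (K(-2 - 1*(-2))*(-5))*14) = √(-2278 - 5*(-5)*14) = √(-2278 + 25*14) = √(-2278 + 350) = √(-1928) = 2*I*√482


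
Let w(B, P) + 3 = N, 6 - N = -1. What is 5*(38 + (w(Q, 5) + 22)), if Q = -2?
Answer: 320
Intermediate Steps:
N = 7 (N = 6 - 1*(-1) = 6 + 1 = 7)
w(B, P) = 4 (w(B, P) = -3 + 7 = 4)
5*(38 + (w(Q, 5) + 22)) = 5*(38 + (4 + 22)) = 5*(38 + 26) = 5*64 = 320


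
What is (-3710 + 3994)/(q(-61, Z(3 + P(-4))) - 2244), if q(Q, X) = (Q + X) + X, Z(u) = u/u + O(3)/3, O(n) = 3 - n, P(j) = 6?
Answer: -284/2303 ≈ -0.12332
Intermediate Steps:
Z(u) = 1 (Z(u) = u/u + (3 - 1*3)/3 = 1 + (3 - 3)*(⅓) = 1 + 0*(⅓) = 1 + 0 = 1)
q(Q, X) = Q + 2*X
(-3710 + 3994)/(q(-61, Z(3 + P(-4))) - 2244) = (-3710 + 3994)/((-61 + 2*1) - 2244) = 284/((-61 + 2) - 2244) = 284/(-59 - 2244) = 284/(-2303) = 284*(-1/2303) = -284/2303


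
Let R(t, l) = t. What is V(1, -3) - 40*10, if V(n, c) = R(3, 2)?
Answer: -397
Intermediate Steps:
V(n, c) = 3
V(1, -3) - 40*10 = 3 - 40*10 = 3 - 400 = -397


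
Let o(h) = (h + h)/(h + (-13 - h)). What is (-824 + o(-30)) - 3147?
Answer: -51563/13 ≈ -3966.4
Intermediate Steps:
o(h) = -2*h/13 (o(h) = (2*h)/(-13) = (2*h)*(-1/13) = -2*h/13)
(-824 + o(-30)) - 3147 = (-824 - 2/13*(-30)) - 3147 = (-824 + 60/13) - 3147 = -10652/13 - 3147 = -51563/13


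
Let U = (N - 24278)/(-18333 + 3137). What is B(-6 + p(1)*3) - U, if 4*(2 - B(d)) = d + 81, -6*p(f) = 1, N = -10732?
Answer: -575287/30392 ≈ -18.929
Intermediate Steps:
p(f) = -⅙ (p(f) = -⅙*1 = -⅙)
B(d) = -73/4 - d/4 (B(d) = 2 - (d + 81)/4 = 2 - (81 + d)/4 = 2 + (-81/4 - d/4) = -73/4 - d/4)
U = 17505/7598 (U = (-10732 - 24278)/(-18333 + 3137) = -35010/(-15196) = -35010*(-1/15196) = 17505/7598 ≈ 2.3039)
B(-6 + p(1)*3) - U = (-73/4 - (-6 - ⅙*3)/4) - 1*17505/7598 = (-73/4 - (-6 - ½)/4) - 17505/7598 = (-73/4 - ¼*(-13/2)) - 17505/7598 = (-73/4 + 13/8) - 17505/7598 = -133/8 - 17505/7598 = -575287/30392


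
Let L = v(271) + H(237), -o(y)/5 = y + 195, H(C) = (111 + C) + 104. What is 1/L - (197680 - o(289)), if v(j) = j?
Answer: -144672299/723 ≈ -2.0010e+5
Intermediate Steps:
H(C) = 215 + C
o(y) = -975 - 5*y (o(y) = -5*(y + 195) = -5*(195 + y) = -975 - 5*y)
L = 723 (L = 271 + (215 + 237) = 271 + 452 = 723)
1/L - (197680 - o(289)) = 1/723 - (197680 - (-975 - 5*289)) = 1/723 - (197680 - (-975 - 1445)) = 1/723 - (197680 - 1*(-2420)) = 1/723 - (197680 + 2420) = 1/723 - 1*200100 = 1/723 - 200100 = -144672299/723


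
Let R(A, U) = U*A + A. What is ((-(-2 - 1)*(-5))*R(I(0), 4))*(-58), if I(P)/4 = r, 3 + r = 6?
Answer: 52200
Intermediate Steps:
r = 3 (r = -3 + 6 = 3)
I(P) = 12 (I(P) = 4*3 = 12)
R(A, U) = A + A*U (R(A, U) = A*U + A = A + A*U)
((-(-2 - 1)*(-5))*R(I(0), 4))*(-58) = ((-(-2 - 1)*(-5))*(12*(1 + 4)))*(-58) = ((-(-3)*(-5))*(12*5))*(-58) = (-1*15*60)*(-58) = -15*60*(-58) = -900*(-58) = 52200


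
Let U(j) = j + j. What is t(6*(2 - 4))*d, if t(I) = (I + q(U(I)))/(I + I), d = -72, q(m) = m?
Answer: -108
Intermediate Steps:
U(j) = 2*j
t(I) = 3/2 (t(I) = (I + 2*I)/(I + I) = (3*I)/((2*I)) = (3*I)*(1/(2*I)) = 3/2)
t(6*(2 - 4))*d = (3/2)*(-72) = -108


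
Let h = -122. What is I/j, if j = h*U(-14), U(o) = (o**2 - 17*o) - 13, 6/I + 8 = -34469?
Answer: 3/885403837 ≈ 3.3883e-9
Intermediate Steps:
I = -6/34477 (I = 6/(-8 - 34469) = 6/(-34477) = 6*(-1/34477) = -6/34477 ≈ -0.00017403)
U(o) = -13 + o**2 - 17*o
j = -51362 (j = -122*(-13 + (-14)**2 - 17*(-14)) = -122*(-13 + 196 + 238) = -122*421 = -51362)
I/j = -6/34477/(-51362) = -6/34477*(-1/51362) = 3/885403837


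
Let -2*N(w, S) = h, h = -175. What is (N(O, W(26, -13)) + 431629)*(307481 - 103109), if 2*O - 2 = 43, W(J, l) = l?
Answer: 88230764538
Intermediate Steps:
O = 45/2 (O = 1 + (1/2)*43 = 1 + 43/2 = 45/2 ≈ 22.500)
N(w, S) = 175/2 (N(w, S) = -1/2*(-175) = 175/2)
(N(O, W(26, -13)) + 431629)*(307481 - 103109) = (175/2 + 431629)*(307481 - 103109) = (863433/2)*204372 = 88230764538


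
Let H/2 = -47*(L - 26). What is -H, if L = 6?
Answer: -1880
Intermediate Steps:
H = 1880 (H = 2*(-47*(6 - 26)) = 2*(-47*(-20)) = 2*940 = 1880)
-H = -1*1880 = -1880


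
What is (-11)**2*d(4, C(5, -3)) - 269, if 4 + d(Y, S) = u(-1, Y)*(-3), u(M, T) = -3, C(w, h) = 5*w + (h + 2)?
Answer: 336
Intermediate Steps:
C(w, h) = 2 + h + 5*w (C(w, h) = 5*w + (2 + h) = 2 + h + 5*w)
d(Y, S) = 5 (d(Y, S) = -4 - 3*(-3) = -4 + 9 = 5)
(-11)**2*d(4, C(5, -3)) - 269 = (-11)**2*5 - 269 = 121*5 - 269 = 605 - 269 = 336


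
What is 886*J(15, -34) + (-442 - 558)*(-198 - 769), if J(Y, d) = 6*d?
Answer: 786256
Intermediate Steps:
886*J(15, -34) + (-442 - 558)*(-198 - 769) = 886*(6*(-34)) + (-442 - 558)*(-198 - 769) = 886*(-204) - 1000*(-967) = -180744 + 967000 = 786256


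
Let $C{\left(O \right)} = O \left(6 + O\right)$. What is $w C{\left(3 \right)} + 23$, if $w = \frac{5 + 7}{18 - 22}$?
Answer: $-58$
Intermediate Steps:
$w = -3$ ($w = \frac{12}{-4} = 12 \left(- \frac{1}{4}\right) = -3$)
$w C{\left(3 \right)} + 23 = - 3 \cdot 3 \left(6 + 3\right) + 23 = - 3 \cdot 3 \cdot 9 + 23 = \left(-3\right) 27 + 23 = -81 + 23 = -58$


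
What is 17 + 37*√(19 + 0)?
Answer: 17 + 37*√19 ≈ 178.28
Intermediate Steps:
17 + 37*√(19 + 0) = 17 + 37*√19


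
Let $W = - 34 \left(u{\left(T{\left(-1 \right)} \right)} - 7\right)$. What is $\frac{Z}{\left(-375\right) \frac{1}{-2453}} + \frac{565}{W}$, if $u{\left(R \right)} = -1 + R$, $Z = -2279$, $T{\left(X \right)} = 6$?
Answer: $- \frac{379934441}{25500} \approx -14899.0$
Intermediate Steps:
$W = 68$ ($W = - 34 \left(\left(-1 + 6\right) - 7\right) = - 34 \left(5 - 7\right) = \left(-34\right) \left(-2\right) = 68$)
$\frac{Z}{\left(-375\right) \frac{1}{-2453}} + \frac{565}{W} = - \frac{2279}{\left(-375\right) \frac{1}{-2453}} + \frac{565}{68} = - \frac{2279}{\left(-375\right) \left(- \frac{1}{2453}\right)} + 565 \cdot \frac{1}{68} = - \frac{2279}{\frac{375}{2453}} + \frac{565}{68} = \left(-2279\right) \frac{2453}{375} + \frac{565}{68} = - \frac{5590387}{375} + \frac{565}{68} = - \frac{379934441}{25500}$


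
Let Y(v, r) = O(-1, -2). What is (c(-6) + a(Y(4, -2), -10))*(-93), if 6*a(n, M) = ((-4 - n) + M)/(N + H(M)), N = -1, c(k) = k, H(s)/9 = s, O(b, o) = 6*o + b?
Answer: 101525/182 ≈ 557.83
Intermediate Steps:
O(b, o) = b + 6*o
H(s) = 9*s
Y(v, r) = -13 (Y(v, r) = -1 + 6*(-2) = -1 - 12 = -13)
a(n, M) = (-4 + M - n)/(6*(-1 + 9*M)) (a(n, M) = (((-4 - n) + M)/(-1 + 9*M))/6 = ((-4 + M - n)/(-1 + 9*M))/6 = (-4 + M - n)/(6*(-1 + 9*M)))
(c(-6) + a(Y(4, -2), -10))*(-93) = (-6 + (-4 - 10 - 1*(-13))/(6*(-1 + 9*(-10))))*(-93) = (-6 + (-4 - 10 + 13)/(6*(-1 - 90)))*(-93) = (-6 + (⅙)*(-1)/(-91))*(-93) = (-6 + (⅙)*(-1/91)*(-1))*(-93) = (-6 + 1/546)*(-93) = -3275/546*(-93) = 101525/182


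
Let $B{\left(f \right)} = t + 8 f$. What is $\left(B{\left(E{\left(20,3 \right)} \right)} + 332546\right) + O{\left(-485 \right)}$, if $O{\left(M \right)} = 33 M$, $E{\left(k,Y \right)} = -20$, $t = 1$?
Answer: $316382$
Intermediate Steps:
$B{\left(f \right)} = 1 + 8 f$
$\left(B{\left(E{\left(20,3 \right)} \right)} + 332546\right) + O{\left(-485 \right)} = \left(\left(1 + 8 \left(-20\right)\right) + 332546\right) + 33 \left(-485\right) = \left(\left(1 - 160\right) + 332546\right) - 16005 = \left(-159 + 332546\right) - 16005 = 332387 - 16005 = 316382$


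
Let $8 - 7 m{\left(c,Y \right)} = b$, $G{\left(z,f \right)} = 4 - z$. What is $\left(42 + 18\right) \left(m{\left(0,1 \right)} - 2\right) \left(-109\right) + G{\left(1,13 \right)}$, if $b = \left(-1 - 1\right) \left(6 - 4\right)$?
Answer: $\frac{13101}{7} \approx 1871.6$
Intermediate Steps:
$b = -4$ ($b = \left(-2\right) 2 = -4$)
$m{\left(c,Y \right)} = \frac{12}{7}$ ($m{\left(c,Y \right)} = \frac{8}{7} - - \frac{4}{7} = \frac{8}{7} + \frac{4}{7} = \frac{12}{7}$)
$\left(42 + 18\right) \left(m{\left(0,1 \right)} - 2\right) \left(-109\right) + G{\left(1,13 \right)} = \left(42 + 18\right) \left(\frac{12}{7} - 2\right) \left(-109\right) + \left(4 - 1\right) = 60 \left(- \frac{2}{7}\right) \left(-109\right) + \left(4 - 1\right) = \left(- \frac{120}{7}\right) \left(-109\right) + 3 = \frac{13080}{7} + 3 = \frac{13101}{7}$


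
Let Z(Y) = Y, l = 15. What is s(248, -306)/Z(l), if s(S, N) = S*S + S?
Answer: 20584/5 ≈ 4116.8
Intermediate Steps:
s(S, N) = S + S² (s(S, N) = S² + S = S + S²)
s(248, -306)/Z(l) = (248*(1 + 248))/15 = (248*249)*(1/15) = 61752*(1/15) = 20584/5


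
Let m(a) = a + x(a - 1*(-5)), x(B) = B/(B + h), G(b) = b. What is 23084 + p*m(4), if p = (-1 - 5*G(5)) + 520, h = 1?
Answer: 127523/5 ≈ 25505.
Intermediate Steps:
x(B) = B/(1 + B) (x(B) = B/(B + 1) = B/(1 + B))
p = 494 (p = (-1 - 5*5) + 520 = (-1 - 25) + 520 = -26 + 520 = 494)
m(a) = a + (5 + a)/(6 + a) (m(a) = a + (a - 1*(-5))/(1 + (a - 1*(-5))) = a + (a + 5)/(1 + (a + 5)) = a + (5 + a)/(1 + (5 + a)) = a + (5 + a)/(6 + a))
23084 + p*m(4) = 23084 + 494*((5 + 4 + 4*(6 + 4))/(6 + 4)) = 23084 + 494*((5 + 4 + 4*10)/10) = 23084 + 494*((5 + 4 + 40)/10) = 23084 + 494*((⅒)*49) = 23084 + 494*(49/10) = 23084 + 12103/5 = 127523/5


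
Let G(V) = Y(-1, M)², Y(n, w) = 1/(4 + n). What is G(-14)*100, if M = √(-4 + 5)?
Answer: 100/9 ≈ 11.111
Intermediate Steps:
M = 1 (M = √1 = 1)
G(V) = ⅑ (G(V) = (1/(4 - 1))² = (1/3)² = (⅓)² = ⅑)
G(-14)*100 = (⅑)*100 = 100/9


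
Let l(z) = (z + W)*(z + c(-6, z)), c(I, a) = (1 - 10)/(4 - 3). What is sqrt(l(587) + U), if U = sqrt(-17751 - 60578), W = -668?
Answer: sqrt(-46818 + I*sqrt(78329)) ≈ 0.6467 + 216.38*I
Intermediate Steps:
c(I, a) = -9 (c(I, a) = -9/1 = -9*1 = -9)
l(z) = (-668 + z)*(-9 + z) (l(z) = (z - 668)*(z - 9) = (-668 + z)*(-9 + z))
U = I*sqrt(78329) (U = sqrt(-78329) = I*sqrt(78329) ≈ 279.87*I)
sqrt(l(587) + U) = sqrt((6012 + 587**2 - 677*587) + I*sqrt(78329)) = sqrt((6012 + 344569 - 397399) + I*sqrt(78329)) = sqrt(-46818 + I*sqrt(78329))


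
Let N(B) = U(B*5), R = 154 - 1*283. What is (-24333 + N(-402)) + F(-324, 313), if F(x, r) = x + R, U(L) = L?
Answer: -26796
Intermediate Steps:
R = -129 (R = 154 - 283 = -129)
N(B) = 5*B (N(B) = B*5 = 5*B)
F(x, r) = -129 + x (F(x, r) = x - 129 = -129 + x)
(-24333 + N(-402)) + F(-324, 313) = (-24333 + 5*(-402)) + (-129 - 324) = (-24333 - 2010) - 453 = -26343 - 453 = -26796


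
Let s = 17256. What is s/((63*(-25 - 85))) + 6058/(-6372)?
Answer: -4220477/1226610 ≈ -3.4408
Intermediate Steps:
s/((63*(-25 - 85))) + 6058/(-6372) = 17256/((63*(-25 - 85))) + 6058/(-6372) = 17256/((63*(-110))) + 6058*(-1/6372) = 17256/(-6930) - 3029/3186 = 17256*(-1/6930) - 3029/3186 = -2876/1155 - 3029/3186 = -4220477/1226610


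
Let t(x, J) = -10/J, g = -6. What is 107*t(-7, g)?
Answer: 535/3 ≈ 178.33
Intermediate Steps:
107*t(-7, g) = 107*(-10/(-6)) = 107*(-10*(-1/6)) = 107*(5/3) = 535/3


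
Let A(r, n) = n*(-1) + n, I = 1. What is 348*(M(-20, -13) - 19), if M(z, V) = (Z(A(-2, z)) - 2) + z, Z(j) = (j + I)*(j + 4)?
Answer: -12876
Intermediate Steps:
A(r, n) = 0 (A(r, n) = -n + n = 0)
Z(j) = (1 + j)*(4 + j) (Z(j) = (j + 1)*(j + 4) = (1 + j)*(4 + j))
M(z, V) = 2 + z (M(z, V) = ((4 + 0² + 5*0) - 2) + z = ((4 + 0 + 0) - 2) + z = (4 - 2) + z = 2 + z)
348*(M(-20, -13) - 19) = 348*((2 - 20) - 19) = 348*(-18 - 19) = 348*(-37) = -12876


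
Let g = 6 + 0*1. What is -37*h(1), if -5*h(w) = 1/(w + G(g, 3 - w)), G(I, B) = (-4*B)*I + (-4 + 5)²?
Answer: -37/230 ≈ -0.16087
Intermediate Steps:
g = 6 (g = 6 + 0 = 6)
G(I, B) = 1 - 4*B*I (G(I, B) = -4*B*I + 1² = -4*B*I + 1 = 1 - 4*B*I)
h(w) = -1/(5*(-71 + 25*w)) (h(w) = -1/(5*(w + (1 - 4*(3 - w)*6))) = -1/(5*(w + (1 + (-72 + 24*w)))) = -1/(5*(w + (-71 + 24*w))) = -1/(5*(-71 + 25*w)))
-37*h(1) = -(-37)/(-355 + 125*1) = -(-37)/(-355 + 125) = -(-37)/(-230) = -(-37)*(-1)/230 = -37*1/230 = -37/230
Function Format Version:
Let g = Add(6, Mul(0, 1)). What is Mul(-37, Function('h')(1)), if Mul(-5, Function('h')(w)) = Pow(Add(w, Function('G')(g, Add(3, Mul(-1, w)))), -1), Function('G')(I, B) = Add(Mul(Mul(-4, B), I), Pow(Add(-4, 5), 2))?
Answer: Rational(-37, 230) ≈ -0.16087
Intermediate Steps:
g = 6 (g = Add(6, 0) = 6)
Function('G')(I, B) = Add(1, Mul(-4, B, I)) (Function('G')(I, B) = Add(Mul(-4, B, I), Pow(1, 2)) = Add(Mul(-4, B, I), 1) = Add(1, Mul(-4, B, I)))
Function('h')(w) = Mul(Rational(-1, 5), Pow(Add(-71, Mul(25, w)), -1)) (Function('h')(w) = Mul(Rational(-1, 5), Pow(Add(w, Add(1, Mul(-4, Add(3, Mul(-1, w)), 6))), -1)) = Mul(Rational(-1, 5), Pow(Add(w, Add(1, Add(-72, Mul(24, w)))), -1)) = Mul(Rational(-1, 5), Pow(Add(w, Add(-71, Mul(24, w))), -1)) = Mul(Rational(-1, 5), Pow(Add(-71, Mul(25, w)), -1)))
Mul(-37, Function('h')(1)) = Mul(-37, Mul(-1, Pow(Add(-355, Mul(125, 1)), -1))) = Mul(-37, Mul(-1, Pow(Add(-355, 125), -1))) = Mul(-37, Mul(-1, Pow(-230, -1))) = Mul(-37, Mul(-1, Rational(-1, 230))) = Mul(-37, Rational(1, 230)) = Rational(-37, 230)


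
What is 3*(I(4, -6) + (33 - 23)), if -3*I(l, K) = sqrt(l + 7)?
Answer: 30 - sqrt(11) ≈ 26.683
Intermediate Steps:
I(l, K) = -sqrt(7 + l)/3 (I(l, K) = -sqrt(l + 7)/3 = -sqrt(7 + l)/3)
3*(I(4, -6) + (33 - 23)) = 3*(-sqrt(7 + 4)/3 + (33 - 23)) = 3*(-sqrt(11)/3 + 10) = 3*(10 - sqrt(11)/3) = 30 - sqrt(11)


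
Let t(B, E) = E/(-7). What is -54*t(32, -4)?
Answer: -216/7 ≈ -30.857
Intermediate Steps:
t(B, E) = -E/7 (t(B, E) = E*(-⅐) = -E/7)
-54*t(32, -4) = -(-54)*(-4)/7 = -54*4/7 = -216/7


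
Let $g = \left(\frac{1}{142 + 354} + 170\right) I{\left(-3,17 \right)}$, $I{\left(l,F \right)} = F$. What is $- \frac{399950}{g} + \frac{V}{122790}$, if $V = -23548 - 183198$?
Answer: $- \frac{4109142051487}{29335697505} \approx -140.07$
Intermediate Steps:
$V = -206746$ ($V = -23548 - 183198 = -206746$)
$g = \frac{1433457}{496}$ ($g = \left(\frac{1}{142 + 354} + 170\right) 17 = \left(\frac{1}{496} + 170\right) 17 = \frac{84321}{496} \cdot 17 = \frac{1433457}{496} \approx 2890.0$)
$- \frac{399950}{g} + \frac{V}{122790} = - \frac{399950}{\frac{1433457}{496}} - \frac{206746}{122790} = \left(-399950\right) \frac{496}{1433457} - \frac{103373}{61395} = - \frac{198375200}{1433457} - \frac{103373}{61395} = - \frac{4109142051487}{29335697505}$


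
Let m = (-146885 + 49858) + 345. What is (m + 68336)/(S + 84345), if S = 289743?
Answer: -14173/187044 ≈ -0.075774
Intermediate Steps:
m = -96682 (m = -97027 + 345 = -96682)
(m + 68336)/(S + 84345) = (-96682 + 68336)/(289743 + 84345) = -28346/374088 = -28346*1/374088 = -14173/187044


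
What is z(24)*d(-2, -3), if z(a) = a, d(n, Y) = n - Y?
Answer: 24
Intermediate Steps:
z(24)*d(-2, -3) = 24*(-2 - 1*(-3)) = 24*(-2 + 3) = 24*1 = 24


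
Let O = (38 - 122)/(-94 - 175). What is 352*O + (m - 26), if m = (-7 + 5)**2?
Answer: 23650/269 ≈ 87.918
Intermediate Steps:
O = 84/269 (O = -84/(-269) = -84*(-1/269) = 84/269 ≈ 0.31227)
m = 4 (m = (-2)**2 = 4)
352*O + (m - 26) = 352*(84/269) + (4 - 26) = 29568/269 - 22 = 23650/269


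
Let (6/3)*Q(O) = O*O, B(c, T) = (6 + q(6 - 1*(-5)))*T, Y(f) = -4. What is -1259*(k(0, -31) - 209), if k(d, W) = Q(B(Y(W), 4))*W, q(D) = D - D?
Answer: 11503483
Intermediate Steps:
q(D) = 0
B(c, T) = 6*T (B(c, T) = (6 + 0)*T = 6*T)
Q(O) = O**2/2 (Q(O) = (O*O)/2 = O**2/2)
k(d, W) = 288*W (k(d, W) = ((6*4)**2/2)*W = ((1/2)*24**2)*W = ((1/2)*576)*W = 288*W)
-1259*(k(0, -31) - 209) = -1259*(288*(-31) - 209) = -1259*(-8928 - 209) = -1259*(-9137) = 11503483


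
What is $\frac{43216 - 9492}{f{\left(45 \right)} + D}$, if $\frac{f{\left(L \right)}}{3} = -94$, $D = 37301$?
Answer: $\frac{33724}{37019} \approx 0.91099$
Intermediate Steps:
$f{\left(L \right)} = -282$ ($f{\left(L \right)} = 3 \left(-94\right) = -282$)
$\frac{43216 - 9492}{f{\left(45 \right)} + D} = \frac{43216 - 9492}{-282 + 37301} = \frac{33724}{37019}$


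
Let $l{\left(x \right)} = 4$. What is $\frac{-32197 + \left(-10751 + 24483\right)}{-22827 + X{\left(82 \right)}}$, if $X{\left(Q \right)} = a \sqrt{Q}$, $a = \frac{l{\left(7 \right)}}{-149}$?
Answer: $\frac{9357733821555}{11568317894417} - \frac{11005140 \sqrt{82}}{11568317894417} \approx 0.8089$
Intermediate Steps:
$a = - \frac{4}{149}$ ($a = \frac{4}{-149} = 4 \left(- \frac{1}{149}\right) = - \frac{4}{149} \approx -0.026846$)
$X{\left(Q \right)} = - \frac{4 \sqrt{Q}}{149}$
$\frac{-32197 + \left(-10751 + 24483\right)}{-22827 + X{\left(82 \right)}} = \frac{-32197 + \left(-10751 + 24483\right)}{-22827 - \frac{4 \sqrt{82}}{149}} = \frac{-32197 + 13732}{-22827 - \frac{4 \sqrt{82}}{149}} = - \frac{18465}{-22827 - \frac{4 \sqrt{82}}{149}}$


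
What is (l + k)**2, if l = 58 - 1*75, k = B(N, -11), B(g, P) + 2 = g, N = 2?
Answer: 289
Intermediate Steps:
B(g, P) = -2 + g
k = 0 (k = -2 + 2 = 0)
l = -17 (l = 58 - 75 = -17)
(l + k)**2 = (-17 + 0)**2 = (-17)**2 = 289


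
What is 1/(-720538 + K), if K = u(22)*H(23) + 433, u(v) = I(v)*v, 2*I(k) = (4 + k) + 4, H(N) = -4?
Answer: -1/721425 ≈ -1.3861e-6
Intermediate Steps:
I(k) = 4 + k/2 (I(k) = ((4 + k) + 4)/2 = (8 + k)/2 = 4 + k/2)
u(v) = v*(4 + v/2) (u(v) = (4 + v/2)*v = v*(4 + v/2))
K = -887 (K = ((1/2)*22*(8 + 22))*(-4) + 433 = ((1/2)*22*30)*(-4) + 433 = 330*(-4) + 433 = -1320 + 433 = -887)
1/(-720538 + K) = 1/(-720538 - 887) = 1/(-721425) = -1/721425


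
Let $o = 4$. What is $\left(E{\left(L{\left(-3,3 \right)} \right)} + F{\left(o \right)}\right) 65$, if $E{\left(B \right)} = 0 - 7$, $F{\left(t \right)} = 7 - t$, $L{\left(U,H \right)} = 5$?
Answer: $-260$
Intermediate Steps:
$E{\left(B \right)} = -7$ ($E{\left(B \right)} = 0 - 7 = -7$)
$\left(E{\left(L{\left(-3,3 \right)} \right)} + F{\left(o \right)}\right) 65 = \left(-7 + \left(7 - 4\right)\right) 65 = \left(-7 + 3\right) 65 = \left(-4\right) 65 = -260$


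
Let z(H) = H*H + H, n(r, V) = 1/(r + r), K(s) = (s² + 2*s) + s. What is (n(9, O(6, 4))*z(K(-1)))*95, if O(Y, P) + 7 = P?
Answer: 95/9 ≈ 10.556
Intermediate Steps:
O(Y, P) = -7 + P
K(s) = s² + 3*s
n(r, V) = 1/(2*r)
z(H) = H + H² (z(H) = H² + H = H + H²)
(n(9, O(6, 4))*z(K(-1)))*95 = (((½)/9)*((-(3 - 1))*(1 - (3 - 1))))*95 = (((½)*(⅑))*((-1*2)*(1 - 1*2)))*95 = ((-2*(1 - 2))/18)*95 = ((-2*(-1))/18)*95 = ((1/18)*2)*95 = (⅑)*95 = 95/9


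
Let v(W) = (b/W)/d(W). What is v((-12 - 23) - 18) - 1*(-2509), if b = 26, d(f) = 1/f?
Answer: 2535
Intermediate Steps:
v(W) = 26 (v(W) = (26/W)/(1/W) = (26/W)*W = 26)
v((-12 - 23) - 18) - 1*(-2509) = 26 - 1*(-2509) = 26 + 2509 = 2535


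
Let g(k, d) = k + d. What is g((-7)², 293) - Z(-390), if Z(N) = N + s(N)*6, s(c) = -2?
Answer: 744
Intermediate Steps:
g(k, d) = d + k
Z(N) = -12 + N (Z(N) = N - 2*6 = N - 12 = -12 + N)
g((-7)², 293) - Z(-390) = (293 + (-7)²) - (-12 - 390) = (293 + 49) - 1*(-402) = 342 + 402 = 744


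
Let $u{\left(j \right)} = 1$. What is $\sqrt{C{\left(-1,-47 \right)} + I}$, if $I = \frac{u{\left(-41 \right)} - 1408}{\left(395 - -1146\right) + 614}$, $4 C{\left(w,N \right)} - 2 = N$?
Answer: $\frac{i \sqrt{221109465}}{4310} \approx 3.4501 i$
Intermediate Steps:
$C{\left(w,N \right)} = \frac{1}{2} + \frac{N}{4}$
$I = - \frac{1407}{2155}$ ($I = \frac{1 - 1408}{\left(395 - -1146\right) + 614} = \frac{1 - 1408}{\left(395 + 1146\right) + 614} = \frac{1 - 1408}{1541 + 614} = - \frac{1407}{2155} \approx -0.6529$)
$\sqrt{C{\left(-1,-47 \right)} + I} = \sqrt{\left(\frac{1}{2} + \frac{1}{4} \left(-47\right)\right) - \frac{1407}{2155}} = \sqrt{\left(\frac{1}{2} - \frac{47}{4}\right) - \frac{1407}{2155}} = \sqrt{- \frac{45}{4} - \frac{1407}{2155}} = \sqrt{- \frac{102603}{8620}} = \frac{i \sqrt{221109465}}{4310}$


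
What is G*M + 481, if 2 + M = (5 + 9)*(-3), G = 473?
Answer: -20331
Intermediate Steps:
M = -44 (M = -2 + (5 + 9)*(-3) = -2 + 14*(-3) = -2 - 42 = -44)
G*M + 481 = 473*(-44) + 481 = -20812 + 481 = -20331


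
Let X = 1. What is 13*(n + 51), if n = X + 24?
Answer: 988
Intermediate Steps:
n = 25 (n = 1 + 24 = 25)
13*(n + 51) = 13*(25 + 51) = 13*76 = 988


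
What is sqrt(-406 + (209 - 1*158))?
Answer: I*sqrt(355) ≈ 18.841*I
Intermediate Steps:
sqrt(-406 + (209 - 1*158)) = sqrt(-406 + (209 - 158)) = sqrt(-406 + 51) = sqrt(-355) = I*sqrt(355)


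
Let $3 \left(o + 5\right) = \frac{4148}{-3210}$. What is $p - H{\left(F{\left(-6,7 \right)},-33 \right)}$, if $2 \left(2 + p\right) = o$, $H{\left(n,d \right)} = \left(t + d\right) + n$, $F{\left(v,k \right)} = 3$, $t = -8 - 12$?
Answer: $\frac{436091}{9630} \approx 45.285$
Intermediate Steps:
$t = -20$
$H{\left(n,d \right)} = -20 + d + n$ ($H{\left(n,d \right)} = \left(-20 + d\right) + n = -20 + d + n$)
$o = - \frac{26149}{4815}$ ($o = -5 + \frac{4148 \frac{1}{-3210}}{3} = -5 + \frac{4148 \left(- \frac{1}{3210}\right)}{3} = -5 + \frac{1}{3} \left(- \frac{2074}{1605}\right) = -5 - \frac{2074}{4815} = - \frac{26149}{4815} \approx -5.4307$)
$p = - \frac{45409}{9630}$ ($p = -2 + \frac{1}{2} \left(- \frac{26149}{4815}\right) = -2 - \frac{26149}{9630} = - \frac{45409}{9630} \approx -4.7154$)
$p - H{\left(F{\left(-6,7 \right)},-33 \right)} = - \frac{45409}{9630} - \left(-20 - 33 + 3\right) = - \frac{45409}{9630} - -50 = - \frac{45409}{9630} + 50 = \frac{436091}{9630}$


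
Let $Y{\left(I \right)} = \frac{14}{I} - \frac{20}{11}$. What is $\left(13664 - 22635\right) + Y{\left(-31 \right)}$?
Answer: $- \frac{3059885}{341} \approx -8973.3$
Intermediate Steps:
$Y{\left(I \right)} = - \frac{20}{11} + \frac{14}{I}$ ($Y{\left(I \right)} = \frac{14}{I} - \frac{20}{11} = - \frac{20}{11} + \frac{14}{I}$)
$\left(13664 - 22635\right) + Y{\left(-31 \right)} = \left(13664 - 22635\right) - \left(\frac{20}{11} - \frac{14}{-31}\right) = -8971 + \left(- \frac{20}{11} + 14 \left(- \frac{1}{31}\right)\right) = -8971 - \frac{774}{341} = - \frac{3059885}{341}$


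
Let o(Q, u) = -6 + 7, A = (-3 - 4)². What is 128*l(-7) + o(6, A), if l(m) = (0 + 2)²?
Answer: 513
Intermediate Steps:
A = 49 (A = (-7)² = 49)
l(m) = 4 (l(m) = 2² = 4)
o(Q, u) = 1
128*l(-7) + o(6, A) = 128*4 + 1 = 512 + 1 = 513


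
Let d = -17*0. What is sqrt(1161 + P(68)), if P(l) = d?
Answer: 3*sqrt(129) ≈ 34.073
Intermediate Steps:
d = 0
P(l) = 0
sqrt(1161 + P(68)) = sqrt(1161 + 0) = sqrt(1161) = 3*sqrt(129)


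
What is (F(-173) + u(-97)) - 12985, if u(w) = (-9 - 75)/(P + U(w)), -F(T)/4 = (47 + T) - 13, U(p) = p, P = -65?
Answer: -335569/27 ≈ -12428.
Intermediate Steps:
F(T) = -136 - 4*T (F(T) = -4*((47 + T) - 13) = -4*(34 + T) = -136 - 4*T)
u(w) = -84/(-65 + w) (u(w) = (-9 - 75)/(-65 + w) = -84/(-65 + w))
(F(-173) + u(-97)) - 12985 = ((-136 - 4*(-173)) - 84/(-65 - 97)) - 12985 = ((-136 + 692) - 84/(-162)) - 12985 = (556 - 84*(-1/162)) - 12985 = (556 + 14/27) - 12985 = 15026/27 - 12985 = -335569/27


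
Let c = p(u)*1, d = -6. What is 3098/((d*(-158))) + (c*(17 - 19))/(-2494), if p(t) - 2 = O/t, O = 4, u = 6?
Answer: 644289/197026 ≈ 3.2701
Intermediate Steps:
p(t) = 2 + 4/t
c = 8/3 (c = (2 + 4/6)*1 = (2 + 4*(1/6))*1 = (2 + 2/3)*1 = (8/3)*1 = 8/3 ≈ 2.6667)
3098/((d*(-158))) + (c*(17 - 19))/(-2494) = 3098/((-6*(-158))) + (8*(17 - 19)/3)/(-2494) = 3098/948 + ((8/3)*(-2))*(-1/2494) = 3098*(1/948) - 16/3*(-1/2494) = 1549/474 + 8/3741 = 644289/197026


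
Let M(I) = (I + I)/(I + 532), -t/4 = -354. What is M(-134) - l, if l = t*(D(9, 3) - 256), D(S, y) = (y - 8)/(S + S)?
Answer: 216644530/597 ≈ 3.6289e+5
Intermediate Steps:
D(S, y) = (-8 + y)/(2*S) (D(S, y) = (-8 + y)/((2*S)) = (-8 + y)*(1/(2*S)) = (-8 + y)/(2*S))
t = 1416 (t = -4*(-354) = 1416)
M(I) = 2*I/(532 + I) (M(I) = (2*I)/(532 + I) = 2*I/(532 + I))
l = -1088668/3 (l = 1416*((½)*(-8 + 3)/9 - 256) = 1416*((½)*(⅑)*(-5) - 256) = 1416*(-5/18 - 256) = 1416*(-4613/18) = -1088668/3 ≈ -3.6289e+5)
M(-134) - l = 2*(-134)/(532 - 134) - 1*(-1088668/3) = 2*(-134)/398 + 1088668/3 = 2*(-134)*(1/398) + 1088668/3 = -134/199 + 1088668/3 = 216644530/597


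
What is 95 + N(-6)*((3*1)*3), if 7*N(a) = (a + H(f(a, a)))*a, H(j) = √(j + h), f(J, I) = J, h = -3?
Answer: 989/7 - 162*I/7 ≈ 141.29 - 23.143*I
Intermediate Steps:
H(j) = √(-3 + j) (H(j) = √(j - 3) = √(-3 + j))
N(a) = a*(a + √(-3 + a))/7 (N(a) = ((a + √(-3 + a))*a)/7 = (a*(a + √(-3 + a)))/7 = a*(a + √(-3 + a))/7)
95 + N(-6)*((3*1)*3) = 95 + ((⅐)*(-6)*(-6 + √(-3 - 6)))*((3*1)*3) = 95 + ((⅐)*(-6)*(-6 + √(-9)))*(3*3) = 95 + ((⅐)*(-6)*(-6 + 3*I))*9 = 95 + (36/7 - 18*I/7)*9 = 95 + (324/7 - 162*I/7) = 989/7 - 162*I/7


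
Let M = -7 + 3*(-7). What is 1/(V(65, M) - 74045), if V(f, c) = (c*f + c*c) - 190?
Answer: -1/75271 ≈ -1.3285e-5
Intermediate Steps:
M = -28 (M = -7 - 21 = -28)
V(f, c) = -190 + c² + c*f (V(f, c) = (c*f + c²) - 190 = (c² + c*f) - 190 = -190 + c² + c*f)
1/(V(65, M) - 74045) = 1/((-190 + (-28)² - 28*65) - 74045) = 1/((-190 + 784 - 1820) - 74045) = 1/(-1226 - 74045) = 1/(-75271) = -1/75271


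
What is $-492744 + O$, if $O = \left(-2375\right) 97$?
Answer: $-723119$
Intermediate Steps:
$O = -230375$
$-492744 + O = -492744 - 230375 = -723119$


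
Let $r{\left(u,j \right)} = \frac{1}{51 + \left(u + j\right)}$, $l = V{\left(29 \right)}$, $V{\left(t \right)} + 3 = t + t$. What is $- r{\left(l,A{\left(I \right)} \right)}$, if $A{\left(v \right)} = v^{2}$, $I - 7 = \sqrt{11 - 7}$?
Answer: $- \frac{1}{187} \approx -0.0053476$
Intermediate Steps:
$V{\left(t \right)} = -3 + 2 t$ ($V{\left(t \right)} = -3 + \left(t + t\right) = -3 + 2 t$)
$l = 55$ ($l = -3 + 2 \cdot 29 = -3 + 58 = 55$)
$I = 9$ ($I = 7 + \sqrt{11 - 7} = 7 + \sqrt{4} = 7 + 2 = 9$)
$r{\left(u,j \right)} = \frac{1}{51 + j + u}$ ($r{\left(u,j \right)} = \frac{1}{51 + \left(j + u\right)} = \frac{1}{51 + j + u}$)
$- r{\left(l,A{\left(I \right)} \right)} = - \frac{1}{51 + 9^{2} + 55} = - \frac{1}{51 + 81 + 55} = - \frac{1}{187}$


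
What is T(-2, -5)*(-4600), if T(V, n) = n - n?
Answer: 0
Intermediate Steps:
T(V, n) = 0
T(-2, -5)*(-4600) = 0*(-4600) = 0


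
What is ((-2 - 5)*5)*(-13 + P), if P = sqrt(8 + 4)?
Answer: 455 - 70*sqrt(3) ≈ 333.76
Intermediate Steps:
P = 2*sqrt(3) (P = sqrt(12) = 2*sqrt(3) ≈ 3.4641)
((-2 - 5)*5)*(-13 + P) = ((-2 - 5)*5)*(-13 + 2*sqrt(3)) = (-7*5)*(-13 + 2*sqrt(3)) = -35*(-13 + 2*sqrt(3)) = 455 - 70*sqrt(3)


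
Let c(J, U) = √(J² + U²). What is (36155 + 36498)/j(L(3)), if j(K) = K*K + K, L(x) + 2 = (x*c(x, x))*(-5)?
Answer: 21027854/1170161 - 1401165*√2/2340322 ≈ 17.123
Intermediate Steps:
L(x) = -2 - 5*x*√2*√(x²) (L(x) = -2 + (x*√(x² + x²))*(-5) = -2 + (x*√(2*x²))*(-5) = -2 + (x*(√2*√(x²)))*(-5) = -2 + (x*√2*√(x²))*(-5) = -2 - 5*x*√2*√(x²))
j(K) = K + K² (j(K) = K² + K = K + K²)
(36155 + 36498)/j(L(3)) = (36155 + 36498)/(((-2 - 5*3*√2*√(3²))*(1 + (-2 - 5*3*√2*√(3²))))) = 72653/(((-2 - 5*3*√2*√9)*(1 + (-2 - 5*3*√2*√9)))) = 72653/(((-2 - 5*3*√2*3)*(1 + (-2 - 5*3*√2*3)))) = 72653/(((-2 - 45*√2)*(1 + (-2 - 45*√2)))) = 72653/(((-2 - 45*√2)*(-1 - 45*√2))) = 72653/(((-1 - 45*√2)*(-2 - 45*√2))) = 72653*(1/((-1 - 45*√2)*(-2 - 45*√2))) = 72653/((-1 - 45*√2)*(-2 - 45*√2))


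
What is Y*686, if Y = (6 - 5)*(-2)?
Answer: -1372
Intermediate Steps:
Y = -2 (Y = 1*(-2) = -2)
Y*686 = -2*686 = -1372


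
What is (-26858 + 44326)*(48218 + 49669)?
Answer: 1709890116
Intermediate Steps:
(-26858 + 44326)*(48218 + 49669) = 17468*97887 = 1709890116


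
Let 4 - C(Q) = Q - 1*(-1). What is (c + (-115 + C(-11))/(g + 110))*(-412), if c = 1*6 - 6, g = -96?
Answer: 20806/7 ≈ 2972.3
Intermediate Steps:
c = 0 (c = 6 - 6 = 0)
C(Q) = 3 - Q (C(Q) = 4 - (Q - 1*(-1)) = 4 - (Q + 1) = 4 - (1 + Q) = 4 + (-1 - Q) = 3 - Q)
(c + (-115 + C(-11))/(g + 110))*(-412) = (0 + (-115 + (3 - 1*(-11)))/(-96 + 110))*(-412) = (0 + (-115 + (3 + 11))/14)*(-412) = (0 + (-115 + 14)*(1/14))*(-412) = (0 - 101*1/14)*(-412) = (0 - 101/14)*(-412) = -101/14*(-412) = 20806/7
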